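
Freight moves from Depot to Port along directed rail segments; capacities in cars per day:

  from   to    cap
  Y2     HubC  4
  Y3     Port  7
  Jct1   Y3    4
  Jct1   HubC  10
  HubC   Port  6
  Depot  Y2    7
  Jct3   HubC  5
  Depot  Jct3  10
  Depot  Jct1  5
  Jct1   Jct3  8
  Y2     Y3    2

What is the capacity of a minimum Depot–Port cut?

12

Augment Depot→Jct1→HubC→Port: bottleneck 5, flow now 5.
Augment Depot→Jct3→HubC→Port: bottleneck 1, flow now 6.
Augment Depot→Y2→Y3→Port: bottleneck 2, flow now 8.
Augment Depot→Jct3→HubC→Jct1→Y3→Port: bottleneck 4, flow now 12. (uses reverse residual edge)
No augmenting path remains; maximum flow = 12.
By max-flow min-cut, the minimum cut capacity equals the max flow.
In the residual graph, reachable from Depot: {Depot, Jct1, Jct3, Y2, HubC}.
Min-cut edges: Jct1→Y3 (4), Y2→Y3 (2), HubC→Port (6); capacity 4 + 2 + 6 = 12.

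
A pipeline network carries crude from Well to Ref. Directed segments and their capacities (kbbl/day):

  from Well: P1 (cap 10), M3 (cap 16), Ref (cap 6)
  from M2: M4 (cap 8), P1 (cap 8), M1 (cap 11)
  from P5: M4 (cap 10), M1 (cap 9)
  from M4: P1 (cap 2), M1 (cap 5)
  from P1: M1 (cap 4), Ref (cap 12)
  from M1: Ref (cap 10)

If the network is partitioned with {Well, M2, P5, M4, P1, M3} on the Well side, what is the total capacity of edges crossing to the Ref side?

47

Edges leaving {Well, M2, P5, M4, P1, M3}: Well→Ref (6), M2→M1 (11), P5→M1 (9), M4→M1 (5), P1→M1 (4), P1→Ref (12).
Cut capacity = 6 + 11 + 9 + 5 + 4 + 12 = 47.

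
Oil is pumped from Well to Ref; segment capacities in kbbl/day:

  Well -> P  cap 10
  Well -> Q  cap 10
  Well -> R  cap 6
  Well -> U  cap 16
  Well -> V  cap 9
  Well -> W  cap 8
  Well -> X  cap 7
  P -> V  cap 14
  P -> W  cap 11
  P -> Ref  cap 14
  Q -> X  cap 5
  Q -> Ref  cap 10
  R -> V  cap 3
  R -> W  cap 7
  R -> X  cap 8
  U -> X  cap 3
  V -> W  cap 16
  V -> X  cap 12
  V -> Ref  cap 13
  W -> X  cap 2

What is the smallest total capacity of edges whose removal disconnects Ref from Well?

Augment Well→P→Ref: bottleneck 10, flow now 10.
Augment Well→Q→Ref: bottleneck 10, flow now 20.
Augment Well→V→Ref: bottleneck 9, flow now 29.
Augment Well→R→V→Ref: bottleneck 3, flow now 32.
No augmenting path remains; maximum flow = 32.
By max-flow min-cut, the minimum cut capacity equals the max flow.
In the residual graph, reachable from Well: {Well, R, U, W, X}.
Min-cut edges: Well→P (10), Well→Q (10), Well→V (9), R→V (3); capacity 10 + 10 + 9 + 3 = 32.

32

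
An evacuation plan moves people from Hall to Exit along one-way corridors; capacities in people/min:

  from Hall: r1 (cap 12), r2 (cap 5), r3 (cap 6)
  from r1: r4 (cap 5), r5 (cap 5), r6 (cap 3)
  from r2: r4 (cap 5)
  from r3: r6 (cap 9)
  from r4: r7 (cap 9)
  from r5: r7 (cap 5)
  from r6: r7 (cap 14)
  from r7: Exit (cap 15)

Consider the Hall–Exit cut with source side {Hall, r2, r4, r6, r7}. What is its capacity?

33

Edges leaving {Hall, r2, r4, r6, r7}: Hall→r1 (12), Hall→r3 (6), r7→Exit (15).
Cut capacity = 12 + 6 + 15 = 33.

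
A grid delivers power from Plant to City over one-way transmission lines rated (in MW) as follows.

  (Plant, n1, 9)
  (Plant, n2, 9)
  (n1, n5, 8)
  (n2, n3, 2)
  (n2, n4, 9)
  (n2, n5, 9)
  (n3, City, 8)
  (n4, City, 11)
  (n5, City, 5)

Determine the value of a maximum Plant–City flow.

Augment Plant→n1→n5→City: bottleneck 5, flow now 5.
Augment Plant→n2→n3→City: bottleneck 2, flow now 7.
Augment Plant→n2→n4→City: bottleneck 7, flow now 14.
No augmenting path remains; maximum flow = 14.
In the residual graph, reachable from Plant: {Plant, n1, n5}.
Min-cut edges: Plant→n2 (9), n5→City (5); capacity 9 + 5 = 14.
This cut is saturated, so no flow can exceed 14.

14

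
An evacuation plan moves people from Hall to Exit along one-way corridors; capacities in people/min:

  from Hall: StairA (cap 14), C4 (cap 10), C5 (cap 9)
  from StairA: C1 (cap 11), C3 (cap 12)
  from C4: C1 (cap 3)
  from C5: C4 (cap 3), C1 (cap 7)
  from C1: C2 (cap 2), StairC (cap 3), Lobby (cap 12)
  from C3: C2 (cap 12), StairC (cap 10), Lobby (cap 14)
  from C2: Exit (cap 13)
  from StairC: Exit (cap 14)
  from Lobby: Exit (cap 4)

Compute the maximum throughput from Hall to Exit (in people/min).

Augment Hall→StairA→C1→C2→Exit: bottleneck 2, flow now 2.
Augment Hall→StairA→C1→StairC→Exit: bottleneck 3, flow now 5.
Augment Hall→StairA→C1→Lobby→Exit: bottleneck 4, flow now 9.
Augment Hall→StairA→C3→C2→Exit: bottleneck 5, flow now 14.
Augment Hall→C4→C1→StairA→C3→C2→Exit: bottleneck 3, flow now 17. (uses reverse residual edge)
Augment Hall→C5→C1→StairA→C3→C2→Exit: bottleneck 3, flow now 20. (uses reverse residual edge)
Augment Hall→C5→C1→StairA→C3→StairC→Exit: bottleneck 1, flow now 21. (uses reverse residual edge)
No augmenting path remains; maximum flow = 21.
In the residual graph, reachable from Hall: {Hall, StairA, C4, C5, C1, Lobby}.
Min-cut edges: StairA→C3 (12), C1→C2 (2), C1→StairC (3), Lobby→Exit (4); capacity 12 + 2 + 3 + 4 = 21.
This cut is saturated, so no flow can exceed 21.

21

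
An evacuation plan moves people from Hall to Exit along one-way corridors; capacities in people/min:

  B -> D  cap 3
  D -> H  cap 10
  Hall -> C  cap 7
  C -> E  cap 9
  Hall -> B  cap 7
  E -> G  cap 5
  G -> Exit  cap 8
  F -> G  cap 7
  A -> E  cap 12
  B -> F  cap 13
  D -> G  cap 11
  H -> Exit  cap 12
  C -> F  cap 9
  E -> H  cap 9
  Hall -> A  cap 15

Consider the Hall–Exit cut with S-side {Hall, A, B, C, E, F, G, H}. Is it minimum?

Given cut capacity: 3 + 8 + 12 = 23.
Augment Hall→A→E→G→Exit: bottleneck 5, flow now 5.
Augment Hall→A→E→H→Exit: bottleneck 7, flow now 12.
Augment Hall→B→D→G→Exit: bottleneck 3, flow now 15.
Augment Hall→C→E→H→Exit: bottleneck 2, flow now 17.
Augment Hall→B→F→G→D→H→Exit: bottleneck 3, flow now 20. (uses reverse residual edge)
No augmenting path remains; maximum flow = 20.
In the residual graph, reachable from Hall: {Hall, A, B, C, E, F, G}.
Min-cut edges: B→D (3), E→H (9), G→Exit (8); capacity 3 + 9 + 8 = 20.
Cut capacity 23 exceeds the max flow 20, so it is not minimum.

No — its capacity is 23, but the minimum cut has capacity 20.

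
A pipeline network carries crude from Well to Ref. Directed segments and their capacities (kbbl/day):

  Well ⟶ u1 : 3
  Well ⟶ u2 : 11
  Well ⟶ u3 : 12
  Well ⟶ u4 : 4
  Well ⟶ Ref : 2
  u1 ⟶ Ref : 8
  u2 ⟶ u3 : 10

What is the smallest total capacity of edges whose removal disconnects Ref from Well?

5

Augment Well→Ref: bottleneck 2, flow now 2.
Augment Well→u1→Ref: bottleneck 3, flow now 5.
No augmenting path remains; maximum flow = 5.
By max-flow min-cut, the minimum cut capacity equals the max flow.
In the residual graph, reachable from Well: {Well, u2, u3, u4}.
Min-cut edges: Well→u1 (3), Well→Ref (2); capacity 3 + 2 = 5.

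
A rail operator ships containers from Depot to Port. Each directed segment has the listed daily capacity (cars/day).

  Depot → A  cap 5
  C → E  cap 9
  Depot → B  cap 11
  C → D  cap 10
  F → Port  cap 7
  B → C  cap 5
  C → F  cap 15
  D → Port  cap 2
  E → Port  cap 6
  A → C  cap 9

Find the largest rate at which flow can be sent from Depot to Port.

Augment Depot→A→C→D→Port: bottleneck 2, flow now 2.
Augment Depot→A→C→E→Port: bottleneck 3, flow now 5.
Augment Depot→B→C→E→Port: bottleneck 3, flow now 8.
Augment Depot→B→C→F→Port: bottleneck 2, flow now 10.
No augmenting path remains; maximum flow = 10.
In the residual graph, reachable from Depot: {Depot, B}.
Min-cut edges: Depot→A (5), B→C (5); capacity 5 + 5 = 10.
This cut is saturated, so no flow can exceed 10.

10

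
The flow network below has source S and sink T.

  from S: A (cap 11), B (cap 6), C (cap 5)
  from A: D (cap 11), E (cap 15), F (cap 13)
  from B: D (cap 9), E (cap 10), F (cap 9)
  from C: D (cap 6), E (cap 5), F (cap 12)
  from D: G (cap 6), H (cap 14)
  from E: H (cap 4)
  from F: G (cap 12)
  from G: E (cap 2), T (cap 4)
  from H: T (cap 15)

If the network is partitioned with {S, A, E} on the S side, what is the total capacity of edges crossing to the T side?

Edges leaving {S, A, E}: S→B (6), S→C (5), A→D (11), A→F (13), E→H (4).
Cut capacity = 6 + 5 + 11 + 13 + 4 = 39.

39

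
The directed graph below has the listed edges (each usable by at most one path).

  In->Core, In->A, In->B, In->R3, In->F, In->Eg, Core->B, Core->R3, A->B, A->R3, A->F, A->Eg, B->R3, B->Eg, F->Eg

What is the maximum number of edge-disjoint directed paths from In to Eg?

Assign every edge capacity 1; by Menger, the answer equals the max flow.
Path In→Eg (+1); total 1.
Path In→A→Eg (+1); total 2.
Path In→B→Eg (+1); total 3.
Path In→F→Eg (+1); total 4.
No residual In→Eg path; max flow = 4.
Certifying cut of size 4: {B→Eg, In→A, In→Eg, In→F}.

4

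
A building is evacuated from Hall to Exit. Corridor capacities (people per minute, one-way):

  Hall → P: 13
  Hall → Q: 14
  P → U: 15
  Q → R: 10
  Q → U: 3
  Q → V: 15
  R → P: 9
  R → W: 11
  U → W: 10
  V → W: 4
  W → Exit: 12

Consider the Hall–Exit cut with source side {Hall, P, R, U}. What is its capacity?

Edges leaving {Hall, P, R, U}: Hall→Q (14), R→W (11), U→W (10).
Cut capacity = 14 + 11 + 10 = 35.

35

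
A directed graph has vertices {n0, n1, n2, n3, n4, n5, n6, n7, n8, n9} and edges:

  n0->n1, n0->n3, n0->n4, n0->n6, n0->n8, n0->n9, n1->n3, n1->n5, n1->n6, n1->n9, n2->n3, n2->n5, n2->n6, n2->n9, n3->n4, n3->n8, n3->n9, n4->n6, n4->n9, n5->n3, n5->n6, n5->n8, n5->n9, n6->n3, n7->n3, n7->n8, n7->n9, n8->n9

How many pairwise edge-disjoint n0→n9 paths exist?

Assign every edge capacity 1; by Menger, the answer equals the max flow.
Path n0→n9 (+1); total 1.
Path n0→n1→n9 (+1); total 2.
Path n0→n3→n9 (+1); total 3.
Path n0→n4→n9 (+1); total 4.
Path n0→n8→n9 (+1); total 5.
No residual n0→n9 path; max flow = 5.
Certifying cut of size 5: {n0→n1, n0→n9, n3→n9, n4→n9, n8→n9}.

5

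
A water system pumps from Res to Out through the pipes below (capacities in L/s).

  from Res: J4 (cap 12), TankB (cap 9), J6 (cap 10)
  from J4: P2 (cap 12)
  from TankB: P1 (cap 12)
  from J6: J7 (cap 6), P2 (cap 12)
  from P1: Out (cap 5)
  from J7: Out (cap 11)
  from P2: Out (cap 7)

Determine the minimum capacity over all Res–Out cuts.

Augment Res→J4→P2→Out: bottleneck 7, flow now 7.
Augment Res→TankB→P1→Out: bottleneck 5, flow now 12.
Augment Res→J6→J7→Out: bottleneck 6, flow now 18.
No augmenting path remains; maximum flow = 18.
By max-flow min-cut, the minimum cut capacity equals the max flow.
In the residual graph, reachable from Res: {Res, J4, TankB, J6, P1, P2}.
Min-cut edges: J6→J7 (6), P1→Out (5), P2→Out (7); capacity 6 + 5 + 7 = 18.

18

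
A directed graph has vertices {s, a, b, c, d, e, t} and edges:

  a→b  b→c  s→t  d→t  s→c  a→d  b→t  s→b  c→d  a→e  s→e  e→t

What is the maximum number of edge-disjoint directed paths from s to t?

4

Assign every edge capacity 1; by Menger, the answer equals the max flow.
Path s→t (+1); total 1.
Path s→b→t (+1); total 2.
Path s→e→t (+1); total 3.
Path s→c→d→t (+1); total 4.
No residual s→t path; max flow = 4.
Certifying cut of size 4: {s→b, s→c, s→e, s→t}.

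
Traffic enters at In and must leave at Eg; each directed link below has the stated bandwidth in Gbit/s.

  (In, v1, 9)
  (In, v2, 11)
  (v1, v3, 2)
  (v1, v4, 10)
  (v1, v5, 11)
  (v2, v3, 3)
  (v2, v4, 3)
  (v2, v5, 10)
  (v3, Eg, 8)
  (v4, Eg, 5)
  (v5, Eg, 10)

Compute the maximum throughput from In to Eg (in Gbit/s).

Augment In→v1→v3→Eg: bottleneck 2, flow now 2.
Augment In→v1→v4→Eg: bottleneck 5, flow now 7.
Augment In→v1→v5→Eg: bottleneck 2, flow now 9.
Augment In→v2→v3→Eg: bottleneck 3, flow now 12.
Augment In→v2→v5→Eg: bottleneck 8, flow now 20.
No augmenting path remains; maximum flow = 20.
In the residual graph, reachable from In: {In}.
Min-cut edges: In→v1 (9), In→v2 (11); capacity 9 + 11 = 20.
This cut is saturated, so no flow can exceed 20.

20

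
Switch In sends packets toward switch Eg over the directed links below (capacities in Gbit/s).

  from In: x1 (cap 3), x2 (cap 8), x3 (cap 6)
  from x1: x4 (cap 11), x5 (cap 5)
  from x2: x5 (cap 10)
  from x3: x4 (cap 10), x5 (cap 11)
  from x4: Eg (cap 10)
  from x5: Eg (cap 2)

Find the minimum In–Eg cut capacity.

11

Augment In→x1→x4→Eg: bottleneck 3, flow now 3.
Augment In→x2→x5→Eg: bottleneck 2, flow now 5.
Augment In→x3→x4→Eg: bottleneck 6, flow now 11.
No augmenting path remains; maximum flow = 11.
By max-flow min-cut, the minimum cut capacity equals the max flow.
In the residual graph, reachable from In: {In, x2, x5}.
Min-cut edges: In→x1 (3), In→x3 (6), x5→Eg (2); capacity 3 + 6 + 2 = 11.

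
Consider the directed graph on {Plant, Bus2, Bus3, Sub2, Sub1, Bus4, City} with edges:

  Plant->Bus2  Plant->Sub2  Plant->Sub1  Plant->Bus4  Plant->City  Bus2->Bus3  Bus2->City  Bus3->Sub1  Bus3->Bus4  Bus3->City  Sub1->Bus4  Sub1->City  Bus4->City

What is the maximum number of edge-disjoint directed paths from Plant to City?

Assign every edge capacity 1; by Menger, the answer equals the max flow.
Path Plant→City (+1); total 1.
Path Plant→Bus2→City (+1); total 2.
Path Plant→Sub1→City (+1); total 3.
Path Plant→Bus4→City (+1); total 4.
No residual Plant→City path; max flow = 4.
Certifying cut of size 4: {Plant→Bus2, Plant→Bus4, Plant→City, Plant→Sub1}.

4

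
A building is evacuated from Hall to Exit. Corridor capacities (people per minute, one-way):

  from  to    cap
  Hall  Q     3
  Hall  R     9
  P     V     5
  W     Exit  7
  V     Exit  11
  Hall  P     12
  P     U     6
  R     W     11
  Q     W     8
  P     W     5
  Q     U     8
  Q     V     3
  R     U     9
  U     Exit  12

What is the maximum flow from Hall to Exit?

24

Augment Hall→P→U→Exit: bottleneck 6, flow now 6.
Augment Hall→P→V→Exit: bottleneck 5, flow now 11.
Augment Hall→P→W→Exit: bottleneck 1, flow now 12.
Augment Hall→Q→U→Exit: bottleneck 3, flow now 15.
Augment Hall→R→U→Exit: bottleneck 3, flow now 18.
Augment Hall→R→W→Exit: bottleneck 6, flow now 24.
No augmenting path remains; maximum flow = 24.
In the residual graph, reachable from Hall: {Hall}.
Min-cut edges: Hall→P (12), Hall→Q (3), Hall→R (9); capacity 12 + 3 + 9 = 24.
This cut is saturated, so no flow can exceed 24.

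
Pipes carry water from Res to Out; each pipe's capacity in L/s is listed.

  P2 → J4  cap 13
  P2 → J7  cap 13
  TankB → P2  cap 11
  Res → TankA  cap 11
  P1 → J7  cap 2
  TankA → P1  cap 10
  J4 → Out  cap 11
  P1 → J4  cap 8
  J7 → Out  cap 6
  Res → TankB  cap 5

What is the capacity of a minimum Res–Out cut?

15

Augment Res→TankB→P2→J4→Out: bottleneck 5, flow now 5.
Augment Res→TankA→P1→J4→Out: bottleneck 6, flow now 11.
Augment Res→TankA→P1→J7→Out: bottleneck 2, flow now 13.
Augment Res→TankA→P1→J4→P2→J7→Out: bottleneck 2, flow now 15. (uses reverse residual edge)
No augmenting path remains; maximum flow = 15.
By max-flow min-cut, the minimum cut capacity equals the max flow.
In the residual graph, reachable from Res: {Res, TankA}.
Min-cut edges: Res→TankB (5), TankA→P1 (10); capacity 5 + 10 = 15.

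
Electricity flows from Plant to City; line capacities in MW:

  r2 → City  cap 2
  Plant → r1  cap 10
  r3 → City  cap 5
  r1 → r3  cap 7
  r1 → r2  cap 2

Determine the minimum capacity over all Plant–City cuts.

7

Augment Plant→r1→r2→City: bottleneck 2, flow now 2.
Augment Plant→r1→r3→City: bottleneck 5, flow now 7.
No augmenting path remains; maximum flow = 7.
By max-flow min-cut, the minimum cut capacity equals the max flow.
In the residual graph, reachable from Plant: {Plant, r1, r3}.
Min-cut edges: r1→r2 (2), r3→City (5); capacity 2 + 5 = 7.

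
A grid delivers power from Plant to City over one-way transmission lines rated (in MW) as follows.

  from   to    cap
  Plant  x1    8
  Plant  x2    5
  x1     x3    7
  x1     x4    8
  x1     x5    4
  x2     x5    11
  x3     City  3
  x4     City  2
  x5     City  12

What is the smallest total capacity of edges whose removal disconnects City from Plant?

13

Augment Plant→x1→x3→City: bottleneck 3, flow now 3.
Augment Plant→x1→x4→City: bottleneck 2, flow now 5.
Augment Plant→x1→x5→City: bottleneck 3, flow now 8.
Augment Plant→x2→x5→City: bottleneck 5, flow now 13.
No augmenting path remains; maximum flow = 13.
By max-flow min-cut, the minimum cut capacity equals the max flow.
In the residual graph, reachable from Plant: {Plant}.
Min-cut edges: Plant→x1 (8), Plant→x2 (5); capacity 8 + 5 = 13.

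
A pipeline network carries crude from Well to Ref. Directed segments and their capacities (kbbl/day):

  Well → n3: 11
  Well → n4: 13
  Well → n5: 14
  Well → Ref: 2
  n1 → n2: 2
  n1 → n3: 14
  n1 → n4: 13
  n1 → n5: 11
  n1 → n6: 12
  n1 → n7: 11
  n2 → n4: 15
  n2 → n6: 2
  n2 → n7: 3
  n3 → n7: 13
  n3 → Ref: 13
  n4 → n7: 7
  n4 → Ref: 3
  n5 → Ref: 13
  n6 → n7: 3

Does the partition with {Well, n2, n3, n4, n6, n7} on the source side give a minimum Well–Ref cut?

Given cut capacity: 14 + 2 + 13 + 3 = 32.
Augment Well→Ref: bottleneck 2, flow now 2.
Augment Well→n3→Ref: bottleneck 11, flow now 13.
Augment Well→n4→Ref: bottleneck 3, flow now 16.
Augment Well→n5→Ref: bottleneck 13, flow now 29.
No augmenting path remains; maximum flow = 29.
In the residual graph, reachable from Well: {Well, n4, n5, n7}.
Min-cut edges: Well→n3 (11), Well→Ref (2), n4→Ref (3), n5→Ref (13); capacity 11 + 2 + 3 + 13 = 29.
Cut capacity 32 exceeds the max flow 29, so it is not minimum.

No — its capacity is 32, but the minimum cut has capacity 29.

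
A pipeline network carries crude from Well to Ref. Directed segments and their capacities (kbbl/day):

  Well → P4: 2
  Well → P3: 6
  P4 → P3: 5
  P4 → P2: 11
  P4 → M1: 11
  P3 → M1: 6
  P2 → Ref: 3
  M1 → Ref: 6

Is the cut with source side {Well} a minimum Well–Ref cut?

Given cut capacity: 2 + 6 = 8.
Augment Well→P4→P2→Ref: bottleneck 2, flow now 2.
Augment Well→P3→M1→Ref: bottleneck 6, flow now 8.
No augmenting path remains; maximum flow = 8.
Cut capacity 8 equals the max flow, so it is a minimum cut.

Yes — it is a minimum cut (capacity 8).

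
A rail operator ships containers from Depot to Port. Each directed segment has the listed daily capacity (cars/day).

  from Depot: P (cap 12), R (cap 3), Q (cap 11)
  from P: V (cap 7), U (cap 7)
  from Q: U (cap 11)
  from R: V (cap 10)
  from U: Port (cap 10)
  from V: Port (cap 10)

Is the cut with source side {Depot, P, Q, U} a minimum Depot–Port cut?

Yes — it is a minimum cut (capacity 20).

Given cut capacity: 3 + 7 + 10 = 20.
Augment Depot→P→U→Port: bottleneck 7, flow now 7.
Augment Depot→P→V→Port: bottleneck 5, flow now 12.
Augment Depot→Q→U→Port: bottleneck 3, flow now 15.
Augment Depot→R→V→Port: bottleneck 3, flow now 18.
Augment Depot→Q→U→P→V→Port: bottleneck 2, flow now 20. (uses reverse residual edge)
No augmenting path remains; maximum flow = 20.
Cut capacity 20 equals the max flow, so it is a minimum cut.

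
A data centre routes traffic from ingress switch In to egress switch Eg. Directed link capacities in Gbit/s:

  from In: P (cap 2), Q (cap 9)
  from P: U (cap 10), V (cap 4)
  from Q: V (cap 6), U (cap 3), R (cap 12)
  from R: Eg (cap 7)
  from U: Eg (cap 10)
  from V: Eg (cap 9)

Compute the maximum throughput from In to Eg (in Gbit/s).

11

Augment In→P→U→Eg: bottleneck 2, flow now 2.
Augment In→Q→R→Eg: bottleneck 7, flow now 9.
Augment In→Q→U→Eg: bottleneck 2, flow now 11.
No augmenting path remains; maximum flow = 11.
In the residual graph, reachable from In: {In}.
Min-cut edges: In→P (2), In→Q (9); capacity 2 + 9 = 11.
This cut is saturated, so no flow can exceed 11.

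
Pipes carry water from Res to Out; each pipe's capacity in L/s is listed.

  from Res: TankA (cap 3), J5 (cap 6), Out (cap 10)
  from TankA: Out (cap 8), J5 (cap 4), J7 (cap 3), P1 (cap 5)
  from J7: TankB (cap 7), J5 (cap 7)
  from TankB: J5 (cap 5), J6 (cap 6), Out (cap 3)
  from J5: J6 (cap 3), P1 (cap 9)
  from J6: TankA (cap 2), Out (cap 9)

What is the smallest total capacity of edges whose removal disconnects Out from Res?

16

Augment Res→Out: bottleneck 10, flow now 10.
Augment Res→TankA→Out: bottleneck 3, flow now 13.
Augment Res→J5→J6→Out: bottleneck 3, flow now 16.
No augmenting path remains; maximum flow = 16.
By max-flow min-cut, the minimum cut capacity equals the max flow.
In the residual graph, reachable from Res: {Res, J5, P1}.
Min-cut edges: Res→TankA (3), Res→Out (10), J5→J6 (3); capacity 3 + 10 + 3 = 16.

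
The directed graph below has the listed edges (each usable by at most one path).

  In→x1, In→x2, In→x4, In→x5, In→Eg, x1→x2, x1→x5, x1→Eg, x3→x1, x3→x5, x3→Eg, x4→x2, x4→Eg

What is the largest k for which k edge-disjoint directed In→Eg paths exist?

3

Assign every edge capacity 1; by Menger, the answer equals the max flow.
Path In→Eg (+1); total 1.
Path In→x1→Eg (+1); total 2.
Path In→x4→Eg (+1); total 3.
No residual In→Eg path; max flow = 3.
Certifying cut of size 3: {In→Eg, In→x1, In→x4}.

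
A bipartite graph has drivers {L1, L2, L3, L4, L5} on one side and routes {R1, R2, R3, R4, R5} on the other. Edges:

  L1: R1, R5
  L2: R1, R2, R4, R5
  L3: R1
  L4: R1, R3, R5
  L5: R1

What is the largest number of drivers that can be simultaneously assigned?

Unit-capacity flow: source→left, listed edges, right→sink; max matching = max flow.
Augmenting path L1→R1 (+1); matched 1.
Augmenting path L2→R2 (+1); matched 2.
Augmenting path L4→R3 (+1); matched 3.
Augmenting path L3→R1→L1→R5 (+1); matched 4.
No augmenting path remains; maximum matching = 4.
König certificate: {L1, L2, L4, R1} is a vertex cover of size 4 (every listed pair touches it), so no matching can be larger.

4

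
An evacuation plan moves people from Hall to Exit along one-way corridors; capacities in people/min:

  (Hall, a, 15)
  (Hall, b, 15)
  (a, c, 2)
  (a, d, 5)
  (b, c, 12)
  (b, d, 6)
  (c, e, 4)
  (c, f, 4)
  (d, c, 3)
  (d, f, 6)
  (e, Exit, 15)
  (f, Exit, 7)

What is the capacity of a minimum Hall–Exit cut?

11

Augment Hall→a→c→e→Exit: bottleneck 2, flow now 2.
Augment Hall→a→d→f→Exit: bottleneck 5, flow now 7.
Augment Hall→b→c→e→Exit: bottleneck 2, flow now 9.
Augment Hall→b→c→f→Exit: bottleneck 2, flow now 11.
No augmenting path remains; maximum flow = 11.
By max-flow min-cut, the minimum cut capacity equals the max flow.
In the residual graph, reachable from Hall: {Hall, a, b, c, d, f}.
Min-cut edges: c→e (4), f→Exit (7); capacity 4 + 7 = 11.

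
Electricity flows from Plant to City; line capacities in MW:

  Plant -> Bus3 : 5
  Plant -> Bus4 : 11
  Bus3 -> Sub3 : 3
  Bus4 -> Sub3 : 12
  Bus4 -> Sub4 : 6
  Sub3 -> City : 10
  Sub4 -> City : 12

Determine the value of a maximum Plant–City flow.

Augment Plant→Bus3→Sub3→City: bottleneck 3, flow now 3.
Augment Plant→Bus4→Sub3→City: bottleneck 7, flow now 10.
Augment Plant→Bus4→Sub4→City: bottleneck 4, flow now 14.
No augmenting path remains; maximum flow = 14.
In the residual graph, reachable from Plant: {Plant, Bus3}.
Min-cut edges: Plant→Bus4 (11), Bus3→Sub3 (3); capacity 11 + 3 = 14.
This cut is saturated, so no flow can exceed 14.

14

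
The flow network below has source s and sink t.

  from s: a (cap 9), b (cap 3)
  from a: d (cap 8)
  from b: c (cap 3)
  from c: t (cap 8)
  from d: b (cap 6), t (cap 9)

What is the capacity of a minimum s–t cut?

Augment s→a→d→t: bottleneck 8, flow now 8.
Augment s→b→c→t: bottleneck 3, flow now 11.
No augmenting path remains; maximum flow = 11.
By max-flow min-cut, the minimum cut capacity equals the max flow.
In the residual graph, reachable from s: {s, a}.
Min-cut edges: s→b (3), a→d (8); capacity 3 + 8 = 11.

11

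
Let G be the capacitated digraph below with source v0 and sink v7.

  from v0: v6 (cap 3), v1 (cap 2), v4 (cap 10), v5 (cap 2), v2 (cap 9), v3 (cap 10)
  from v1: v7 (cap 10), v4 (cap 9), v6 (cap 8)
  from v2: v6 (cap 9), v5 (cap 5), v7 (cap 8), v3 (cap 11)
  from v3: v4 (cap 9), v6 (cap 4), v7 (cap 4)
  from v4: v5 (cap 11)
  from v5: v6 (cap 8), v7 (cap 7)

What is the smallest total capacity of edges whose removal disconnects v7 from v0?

21

Augment v0→v1→v7: bottleneck 2, flow now 2.
Augment v0→v2→v7: bottleneck 8, flow now 10.
Augment v0→v3→v7: bottleneck 4, flow now 14.
Augment v0→v5→v7: bottleneck 2, flow now 16.
Augment v0→v2→v5→v7: bottleneck 1, flow now 17.
Augment v0→v4→v5→v7: bottleneck 4, flow now 21.
No augmenting path remains; maximum flow = 21.
By max-flow min-cut, the minimum cut capacity equals the max flow.
In the residual graph, reachable from v0: {v0, v2, v3, v4, v5, v6}.
Min-cut edges: v0→v1 (2), v2→v7 (8), v3→v7 (4), v5→v7 (7); capacity 2 + 8 + 4 + 7 = 21.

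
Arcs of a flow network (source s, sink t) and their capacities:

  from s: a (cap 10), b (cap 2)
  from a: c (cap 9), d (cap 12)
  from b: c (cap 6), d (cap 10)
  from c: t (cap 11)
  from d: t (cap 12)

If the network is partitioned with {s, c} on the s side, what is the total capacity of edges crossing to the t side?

Edges leaving {s, c}: s→a (10), s→b (2), c→t (11).
Cut capacity = 10 + 2 + 11 = 23.

23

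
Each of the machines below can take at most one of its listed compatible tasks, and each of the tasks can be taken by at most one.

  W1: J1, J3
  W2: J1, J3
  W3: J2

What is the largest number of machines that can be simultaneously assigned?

3

Unit-capacity flow: source→left, listed edges, right→sink; max matching = max flow.
Augmenting path W1→J1 (+1); matched 1.
Augmenting path W2→J3 (+1); matched 2.
Augmenting path W3→J2 (+1); matched 3.
No augmenting path remains; maximum matching = 3.
König certificate: {W1, W2, W3} is a vertex cover of size 3 (every listed pair touches it), so no matching can be larger.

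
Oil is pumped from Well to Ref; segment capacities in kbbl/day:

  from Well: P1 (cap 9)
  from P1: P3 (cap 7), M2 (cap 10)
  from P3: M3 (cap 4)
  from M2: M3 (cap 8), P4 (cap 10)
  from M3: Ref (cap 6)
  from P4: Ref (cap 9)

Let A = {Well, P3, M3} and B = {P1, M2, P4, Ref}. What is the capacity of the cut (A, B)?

Edges leaving {Well, P3, M3}: Well→P1 (9), M3→Ref (6).
Cut capacity = 9 + 6 = 15.

15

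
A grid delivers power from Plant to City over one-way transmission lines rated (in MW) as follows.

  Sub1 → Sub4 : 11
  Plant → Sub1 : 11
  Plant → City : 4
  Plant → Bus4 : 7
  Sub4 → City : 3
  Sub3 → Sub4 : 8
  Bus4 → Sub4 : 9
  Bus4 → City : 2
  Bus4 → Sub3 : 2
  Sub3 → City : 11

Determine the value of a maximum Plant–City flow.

11

Augment Plant→City: bottleneck 4, flow now 4.
Augment Plant→Bus4→City: bottleneck 2, flow now 6.
Augment Plant→Bus4→Sub3→City: bottleneck 2, flow now 8.
Augment Plant→Bus4→Sub4→City: bottleneck 3, flow now 11.
No augmenting path remains; maximum flow = 11.
In the residual graph, reachable from Plant: {Plant, Bus4, Sub1, Sub4}.
Min-cut edges: Plant→City (4), Bus4→Sub3 (2), Bus4→City (2), Sub4→City (3); capacity 4 + 2 + 2 + 3 = 11.
This cut is saturated, so no flow can exceed 11.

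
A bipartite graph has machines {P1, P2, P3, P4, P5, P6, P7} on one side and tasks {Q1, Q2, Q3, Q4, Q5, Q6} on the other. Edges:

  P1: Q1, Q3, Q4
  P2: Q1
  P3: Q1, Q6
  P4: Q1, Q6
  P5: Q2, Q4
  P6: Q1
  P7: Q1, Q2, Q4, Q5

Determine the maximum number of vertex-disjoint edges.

5

Unit-capacity flow: source→left, listed edges, right→sink; max matching = max flow.
Augmenting path P1→Q1 (+1); matched 1.
Augmenting path P3→Q6 (+1); matched 2.
Augmenting path P5→Q2 (+1); matched 3.
Augmenting path P7→Q4 (+1); matched 4.
Augmenting path P2→Q1→P1→Q3 (+1); matched 5.
No augmenting path remains; maximum matching = 5.
König certificate: {P1, P5, P7, Q1, Q6} is a vertex cover of size 5 (every listed pair touches it), so no matching can be larger.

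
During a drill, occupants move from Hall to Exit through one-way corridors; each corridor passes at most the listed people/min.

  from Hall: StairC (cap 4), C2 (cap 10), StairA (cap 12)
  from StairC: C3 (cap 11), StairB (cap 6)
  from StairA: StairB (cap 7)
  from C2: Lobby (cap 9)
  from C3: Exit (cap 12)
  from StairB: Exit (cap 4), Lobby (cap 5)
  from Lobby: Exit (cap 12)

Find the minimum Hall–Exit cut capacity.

20

Augment Hall→StairC→C3→Exit: bottleneck 4, flow now 4.
Augment Hall→StairA→StairB→Exit: bottleneck 4, flow now 8.
Augment Hall→C2→Lobby→Exit: bottleneck 9, flow now 17.
Augment Hall→StairA→StairB→Lobby→Exit: bottleneck 3, flow now 20.
No augmenting path remains; maximum flow = 20.
By max-flow min-cut, the minimum cut capacity equals the max flow.
In the residual graph, reachable from Hall: {Hall, StairA, C2}.
Min-cut edges: Hall→StairC (4), StairA→StairB (7), C2→Lobby (9); capacity 4 + 7 + 9 = 20.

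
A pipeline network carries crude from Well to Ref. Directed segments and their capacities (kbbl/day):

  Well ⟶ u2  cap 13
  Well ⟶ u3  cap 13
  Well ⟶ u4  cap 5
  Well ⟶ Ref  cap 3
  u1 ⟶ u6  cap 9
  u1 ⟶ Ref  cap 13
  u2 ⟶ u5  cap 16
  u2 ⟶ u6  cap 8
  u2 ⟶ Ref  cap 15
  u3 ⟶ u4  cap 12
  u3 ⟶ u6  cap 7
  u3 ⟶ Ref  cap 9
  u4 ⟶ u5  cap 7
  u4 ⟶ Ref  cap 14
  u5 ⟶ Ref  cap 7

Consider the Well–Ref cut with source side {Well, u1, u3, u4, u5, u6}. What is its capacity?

Edges leaving {Well, u1, u3, u4, u5, u6}: Well→u2 (13), Well→Ref (3), u1→Ref (13), u3→Ref (9), u4→Ref (14), u5→Ref (7).
Cut capacity = 13 + 3 + 13 + 9 + 14 + 7 = 59.

59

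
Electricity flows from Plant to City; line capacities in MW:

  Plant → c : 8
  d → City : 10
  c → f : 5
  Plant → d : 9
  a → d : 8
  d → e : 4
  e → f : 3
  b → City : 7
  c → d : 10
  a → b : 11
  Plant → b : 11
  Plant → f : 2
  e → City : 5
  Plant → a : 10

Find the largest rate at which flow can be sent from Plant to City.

Augment Plant→b→City: bottleneck 7, flow now 7.
Augment Plant→d→City: bottleneck 9, flow now 16.
Augment Plant→a→d→City: bottleneck 1, flow now 17.
Augment Plant→a→d→e→City: bottleneck 4, flow now 21.
No augmenting path remains; maximum flow = 21.
In the residual graph, reachable from Plant: {Plant, a, b, c, d, f}.
Min-cut edges: b→City (7), d→e (4), d→City (10); capacity 7 + 4 + 10 = 21.
This cut is saturated, so no flow can exceed 21.

21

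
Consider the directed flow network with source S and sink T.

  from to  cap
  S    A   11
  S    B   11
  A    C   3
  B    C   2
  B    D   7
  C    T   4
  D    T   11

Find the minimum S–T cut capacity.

Augment S→A→C→T: bottleneck 3, flow now 3.
Augment S→B→C→T: bottleneck 1, flow now 4.
Augment S→B→D→T: bottleneck 7, flow now 11.
No augmenting path remains; maximum flow = 11.
By max-flow min-cut, the minimum cut capacity equals the max flow.
In the residual graph, reachable from S: {S, A, B, C}.
Min-cut edges: B→D (7), C→T (4); capacity 7 + 4 = 11.

11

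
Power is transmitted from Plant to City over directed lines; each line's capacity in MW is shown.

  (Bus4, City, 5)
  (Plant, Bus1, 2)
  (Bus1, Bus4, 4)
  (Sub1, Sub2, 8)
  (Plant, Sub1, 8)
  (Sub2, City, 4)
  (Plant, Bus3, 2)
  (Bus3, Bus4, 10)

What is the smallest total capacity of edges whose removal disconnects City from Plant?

Augment Plant→Bus1→Bus4→City: bottleneck 2, flow now 2.
Augment Plant→Bus3→Bus4→City: bottleneck 2, flow now 4.
Augment Plant→Sub1→Sub2→City: bottleneck 4, flow now 8.
No augmenting path remains; maximum flow = 8.
By max-flow min-cut, the minimum cut capacity equals the max flow.
In the residual graph, reachable from Plant: {Plant, Sub1, Sub2}.
Min-cut edges: Plant→Bus1 (2), Plant→Bus3 (2), Sub2→City (4); capacity 2 + 2 + 4 = 8.

8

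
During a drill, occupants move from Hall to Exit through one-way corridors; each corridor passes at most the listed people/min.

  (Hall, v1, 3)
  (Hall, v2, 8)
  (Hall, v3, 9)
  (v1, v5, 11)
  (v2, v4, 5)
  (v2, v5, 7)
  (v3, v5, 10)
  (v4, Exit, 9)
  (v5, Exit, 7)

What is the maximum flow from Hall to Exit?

Augment Hall→v1→v5→Exit: bottleneck 3, flow now 3.
Augment Hall→v2→v4→Exit: bottleneck 5, flow now 8.
Augment Hall→v2→v5→Exit: bottleneck 3, flow now 11.
Augment Hall→v3→v5→Exit: bottleneck 1, flow now 12.
No augmenting path remains; maximum flow = 12.
In the residual graph, reachable from Hall: {Hall, v1, v2, v3, v5}.
Min-cut edges: v2→v4 (5), v5→Exit (7); capacity 5 + 7 = 12.
This cut is saturated, so no flow can exceed 12.

12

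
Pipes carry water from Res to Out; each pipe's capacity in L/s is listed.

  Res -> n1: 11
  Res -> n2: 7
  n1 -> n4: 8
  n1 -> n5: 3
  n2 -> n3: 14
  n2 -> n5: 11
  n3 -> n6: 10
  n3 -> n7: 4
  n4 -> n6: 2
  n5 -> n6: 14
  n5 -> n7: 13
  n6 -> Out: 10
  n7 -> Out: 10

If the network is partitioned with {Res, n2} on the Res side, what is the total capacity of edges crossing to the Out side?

Edges leaving {Res, n2}: Res→n1 (11), n2→n3 (14), n2→n5 (11).
Cut capacity = 11 + 14 + 11 = 36.

36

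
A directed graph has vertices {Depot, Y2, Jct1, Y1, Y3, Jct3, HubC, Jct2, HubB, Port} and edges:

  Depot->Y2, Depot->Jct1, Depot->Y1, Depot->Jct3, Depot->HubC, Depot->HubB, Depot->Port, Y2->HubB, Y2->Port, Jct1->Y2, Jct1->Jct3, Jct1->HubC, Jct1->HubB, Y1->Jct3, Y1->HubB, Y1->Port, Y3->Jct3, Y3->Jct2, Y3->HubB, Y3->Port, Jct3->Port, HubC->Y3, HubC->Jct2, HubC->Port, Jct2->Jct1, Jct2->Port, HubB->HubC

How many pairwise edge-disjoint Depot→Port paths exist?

Assign every edge capacity 1; by Menger, the answer equals the max flow.
Path Depot→Port (+1); total 1.
Path Depot→Y2→Port (+1); total 2.
Path Depot→Y1→Port (+1); total 3.
Path Depot→Jct3→Port (+1); total 4.
Path Depot→HubC→Port (+1); total 5.
Path Depot→Jct1→HubC→Y3→Port (+1); total 6.
Path Depot→HubB→HubC→Jct2→Port (+1); total 7.
No residual Depot→Port path; max flow = 7.
Certifying cut of size 7: {Depot→HubB, Depot→HubC, Depot→Jct1, Depot→Jct3, Depot→Port, Depot→Y1, Depot→Y2}.

7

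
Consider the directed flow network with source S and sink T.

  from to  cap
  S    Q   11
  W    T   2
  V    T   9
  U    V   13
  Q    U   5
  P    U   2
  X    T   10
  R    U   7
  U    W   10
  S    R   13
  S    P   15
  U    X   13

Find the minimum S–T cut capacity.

14

Augment S→P→U→V→T: bottleneck 2, flow now 2.
Augment S→Q→U→V→T: bottleneck 5, flow now 7.
Augment S→R→U→V→T: bottleneck 2, flow now 9.
Augment S→R→U→W→T: bottleneck 2, flow now 11.
Augment S→R→U→X→T: bottleneck 3, flow now 14.
No augmenting path remains; maximum flow = 14.
By max-flow min-cut, the minimum cut capacity equals the max flow.
In the residual graph, reachable from S: {S, P, Q, R}.
Min-cut edges: P→U (2), Q→U (5), R→U (7); capacity 2 + 5 + 7 = 14.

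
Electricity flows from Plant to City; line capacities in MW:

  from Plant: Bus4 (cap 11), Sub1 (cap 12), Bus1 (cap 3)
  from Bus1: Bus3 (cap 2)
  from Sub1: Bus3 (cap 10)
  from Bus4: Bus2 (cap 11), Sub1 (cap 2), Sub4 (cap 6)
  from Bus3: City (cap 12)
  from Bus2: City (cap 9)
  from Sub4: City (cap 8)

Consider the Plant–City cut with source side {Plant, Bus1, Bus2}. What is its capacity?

34

Edges leaving {Plant, Bus1, Bus2}: Plant→Sub1 (12), Plant→Bus4 (11), Bus1→Bus3 (2), Bus2→City (9).
Cut capacity = 12 + 11 + 2 + 9 = 34.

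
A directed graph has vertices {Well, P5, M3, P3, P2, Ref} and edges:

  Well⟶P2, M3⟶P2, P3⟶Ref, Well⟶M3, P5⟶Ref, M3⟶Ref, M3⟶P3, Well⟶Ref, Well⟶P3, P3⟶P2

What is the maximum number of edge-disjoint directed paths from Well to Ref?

Assign every edge capacity 1; by Menger, the answer equals the max flow.
Path Well→Ref (+1); total 1.
Path Well→M3→Ref (+1); total 2.
Path Well→P3→Ref (+1); total 3.
No residual Well→Ref path; max flow = 3.
Certifying cut of size 3: {Well→M3, Well→P3, Well→Ref}.

3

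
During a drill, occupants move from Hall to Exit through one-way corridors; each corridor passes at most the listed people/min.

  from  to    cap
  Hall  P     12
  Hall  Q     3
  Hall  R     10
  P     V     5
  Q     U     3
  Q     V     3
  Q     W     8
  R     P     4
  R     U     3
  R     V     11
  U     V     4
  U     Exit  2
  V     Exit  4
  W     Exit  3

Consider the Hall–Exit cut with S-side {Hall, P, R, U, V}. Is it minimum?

Given cut capacity: 3 + 2 + 4 = 9.
Augment Hall→P→V→Exit: bottleneck 4, flow now 4.
Augment Hall→Q→U→Exit: bottleneck 2, flow now 6.
Augment Hall→Q→W→Exit: bottleneck 1, flow now 7.
Augment Hall→R→U→Q→W→Exit: bottleneck 2, flow now 9. (uses reverse residual edge)
No augmenting path remains; maximum flow = 9.
Cut capacity 9 equals the max flow, so it is a minimum cut.

Yes — it is a minimum cut (capacity 9).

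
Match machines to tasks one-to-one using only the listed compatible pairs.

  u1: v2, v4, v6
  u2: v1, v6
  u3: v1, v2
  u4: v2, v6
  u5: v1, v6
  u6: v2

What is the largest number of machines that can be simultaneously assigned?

4

Unit-capacity flow: source→left, listed edges, right→sink; max matching = max flow.
Augmenting path u1→v2 (+1); matched 1.
Augmenting path u2→v1 (+1); matched 2.
Augmenting path u4→v6 (+1); matched 3.
Augmenting path u3→v2→u1→v4 (+1); matched 4.
No augmenting path remains; maximum matching = 4.
König certificate: {u1, v1, v2, v6} is a vertex cover of size 4 (every listed pair touches it), so no matching can be larger.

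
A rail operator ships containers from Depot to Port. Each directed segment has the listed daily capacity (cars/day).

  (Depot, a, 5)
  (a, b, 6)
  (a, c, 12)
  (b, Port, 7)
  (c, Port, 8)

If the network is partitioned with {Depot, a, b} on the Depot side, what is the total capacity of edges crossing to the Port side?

19

Edges leaving {Depot, a, b}: a→c (12), b→Port (7).
Cut capacity = 12 + 7 = 19.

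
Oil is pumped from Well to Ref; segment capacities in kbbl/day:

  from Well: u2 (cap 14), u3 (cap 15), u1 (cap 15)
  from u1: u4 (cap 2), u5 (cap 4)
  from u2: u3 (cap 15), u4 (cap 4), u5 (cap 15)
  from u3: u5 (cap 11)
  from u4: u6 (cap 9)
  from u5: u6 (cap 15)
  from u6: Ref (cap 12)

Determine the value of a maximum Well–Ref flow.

12

Augment Well→u1→u4→u6→Ref: bottleneck 2, flow now 2.
Augment Well→u1→u5→u6→Ref: bottleneck 4, flow now 6.
Augment Well→u2→u4→u6→Ref: bottleneck 4, flow now 10.
Augment Well→u2→u5→u6→Ref: bottleneck 2, flow now 12.
No augmenting path remains; maximum flow = 12.
In the residual graph, reachable from Well: {Well, u1, u2, u3, u4, u5, u6}.
Min-cut edges: u6→Ref (12); capacity 12 = 12.
This cut is saturated, so no flow can exceed 12.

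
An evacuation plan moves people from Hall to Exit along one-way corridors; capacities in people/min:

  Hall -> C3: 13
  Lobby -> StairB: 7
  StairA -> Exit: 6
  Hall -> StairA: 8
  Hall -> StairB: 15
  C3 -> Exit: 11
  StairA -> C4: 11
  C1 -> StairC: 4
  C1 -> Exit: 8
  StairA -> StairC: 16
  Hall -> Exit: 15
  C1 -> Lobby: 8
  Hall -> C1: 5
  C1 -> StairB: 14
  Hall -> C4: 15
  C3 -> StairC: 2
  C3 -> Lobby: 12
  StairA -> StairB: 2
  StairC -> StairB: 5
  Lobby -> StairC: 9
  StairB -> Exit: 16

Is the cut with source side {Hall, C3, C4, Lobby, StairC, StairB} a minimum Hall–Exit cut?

No — its capacity is 55, but the minimum cut has capacity 53.

Given cut capacity: 5 + 8 + 15 + 11 + 16 = 55.
Augment Hall→Exit: bottleneck 15, flow now 15.
Augment Hall→C1→Exit: bottleneck 5, flow now 20.
Augment Hall→StairA→Exit: bottleneck 6, flow now 26.
Augment Hall→C3→Exit: bottleneck 11, flow now 37.
Augment Hall→StairB→Exit: bottleneck 15, flow now 52.
Augment Hall→StairA→StairB→Exit: bottleneck 1, flow now 53.
No augmenting path remains; maximum flow = 53.
In the residual graph, reachable from Hall: {Hall, StairA, C3, C4, Lobby, StairC, StairB}.
Min-cut edges: Hall→C1 (5), Hall→Exit (15), StairA→Exit (6), C3→Exit (11), StairB→Exit (16); capacity 5 + 15 + 6 + 11 + 16 = 53.
Cut capacity 55 exceeds the max flow 53, so it is not minimum.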